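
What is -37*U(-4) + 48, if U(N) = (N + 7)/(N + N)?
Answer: 495/8 ≈ 61.875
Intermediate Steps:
U(N) = (7 + N)/(2*N) (U(N) = (7 + N)/((2*N)) = (7 + N)*(1/(2*N)) = (7 + N)/(2*N))
-37*U(-4) + 48 = -37*(7 - 4)/(2*(-4)) + 48 = -37*(-1)*3/(2*4) + 48 = -37*(-3/8) + 48 = 111/8 + 48 = 495/8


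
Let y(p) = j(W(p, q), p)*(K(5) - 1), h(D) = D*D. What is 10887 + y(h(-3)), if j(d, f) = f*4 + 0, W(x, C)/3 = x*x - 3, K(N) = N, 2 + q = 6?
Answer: 11031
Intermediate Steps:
q = 4 (q = -2 + 6 = 4)
W(x, C) = -9 + 3*x² (W(x, C) = 3*(x*x - 3) = 3*(x² - 3) = 3*(-3 + x²) = -9 + 3*x²)
j(d, f) = 4*f (j(d, f) = 4*f + 0 = 4*f)
h(D) = D²
y(p) = 16*p (y(p) = (4*p)*(5 - 1) = (4*p)*4 = 16*p)
10887 + y(h(-3)) = 10887 + 16*(-3)² = 10887 + 16*9 = 10887 + 144 = 11031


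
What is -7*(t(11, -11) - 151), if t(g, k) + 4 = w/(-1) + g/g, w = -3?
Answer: 1057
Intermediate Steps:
t(g, k) = 0 (t(g, k) = -4 + (-3/(-1) + g/g) = -4 + (-3*(-1) + 1) = -4 + (3 + 1) = -4 + 4 = 0)
-7*(t(11, -11) - 151) = -7*(0 - 151) = -7*(-151) = 1057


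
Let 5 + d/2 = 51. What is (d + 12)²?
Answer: 10816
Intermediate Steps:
d = 92 (d = -10 + 2*51 = -10 + 102 = 92)
(d + 12)² = (92 + 12)² = 104² = 10816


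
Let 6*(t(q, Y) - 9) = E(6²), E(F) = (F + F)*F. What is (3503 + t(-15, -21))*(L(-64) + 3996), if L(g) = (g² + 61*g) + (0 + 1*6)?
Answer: 16541136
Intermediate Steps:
E(F) = 2*F² (E(F) = (2*F)*F = 2*F²)
t(q, Y) = 441 (t(q, Y) = 9 + (2*(6²)²)/6 = 9 + (2*36²)/6 = 9 + (2*1296)/6 = 9 + (⅙)*2592 = 9 + 432 = 441)
L(g) = 6 + g² + 61*g (L(g) = (g² + 61*g) + (0 + 6) = (g² + 61*g) + 6 = 6 + g² + 61*g)
(3503 + t(-15, -21))*(L(-64) + 3996) = (3503 + 441)*((6 + (-64)² + 61*(-64)) + 3996) = 3944*((6 + 4096 - 3904) + 3996) = 3944*(198 + 3996) = 3944*4194 = 16541136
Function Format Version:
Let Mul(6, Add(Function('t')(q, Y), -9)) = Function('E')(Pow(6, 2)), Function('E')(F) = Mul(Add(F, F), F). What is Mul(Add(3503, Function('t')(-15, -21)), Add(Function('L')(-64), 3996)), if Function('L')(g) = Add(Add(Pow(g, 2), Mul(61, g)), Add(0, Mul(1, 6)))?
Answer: 16541136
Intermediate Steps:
Function('E')(F) = Mul(2, Pow(F, 2)) (Function('E')(F) = Mul(Mul(2, F), F) = Mul(2, Pow(F, 2)))
Function('t')(q, Y) = 441 (Function('t')(q, Y) = Add(9, Mul(Rational(1, 6), Mul(2, Pow(Pow(6, 2), 2)))) = Add(9, Mul(Rational(1, 6), Mul(2, Pow(36, 2)))) = Add(9, Mul(Rational(1, 6), Mul(2, 1296))) = Add(9, Mul(Rational(1, 6), 2592)) = Add(9, 432) = 441)
Function('L')(g) = Add(6, Pow(g, 2), Mul(61, g)) (Function('L')(g) = Add(Add(Pow(g, 2), Mul(61, g)), Add(0, 6)) = Add(Add(Pow(g, 2), Mul(61, g)), 6) = Add(6, Pow(g, 2), Mul(61, g)))
Mul(Add(3503, Function('t')(-15, -21)), Add(Function('L')(-64), 3996)) = Mul(Add(3503, 441), Add(Add(6, Pow(-64, 2), Mul(61, -64)), 3996)) = Mul(3944, Add(Add(6, 4096, -3904), 3996)) = Mul(3944, Add(198, 3996)) = Mul(3944, 4194) = 16541136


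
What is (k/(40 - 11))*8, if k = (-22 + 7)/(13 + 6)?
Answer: -120/551 ≈ -0.21779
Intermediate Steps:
k = -15/19 ≈ -0.78947
(k/(40 - 11))*8 = -15/(19*(40 - 11))*8 = -15/19/29*8 = -15/19*1/29*8 = -15/551*8 = -120/551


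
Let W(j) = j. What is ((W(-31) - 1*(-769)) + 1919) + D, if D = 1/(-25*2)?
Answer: 132849/50 ≈ 2657.0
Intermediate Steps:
D = -1/50 (D = 1/(-50) = -1/50 ≈ -0.020000)
((W(-31) - 1*(-769)) + 1919) + D = ((-31 - 1*(-769)) + 1919) - 1/50 = ((-31 + 769) + 1919) - 1/50 = (738 + 1919) - 1/50 = 2657 - 1/50 = 132849/50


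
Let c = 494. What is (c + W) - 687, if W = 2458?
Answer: 2265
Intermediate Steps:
(c + W) - 687 = (494 + 2458) - 687 = 2952 - 687 = 2265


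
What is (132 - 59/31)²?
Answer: 16265089/961 ≈ 16925.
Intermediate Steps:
(132 - 59/31)² = (4033/31)² = 16265089/961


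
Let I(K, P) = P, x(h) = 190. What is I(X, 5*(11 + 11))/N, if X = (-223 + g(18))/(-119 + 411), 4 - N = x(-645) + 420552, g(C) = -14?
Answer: -55/210369 ≈ -0.00026145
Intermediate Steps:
N = -420738 (N = 4 - (190 + 420552) = 4 - 1*420742 = 4 - 420742 = -420738)
X = -237/292 (X = (-223 - 14)/(-119 + 411) = -237/292 ≈ -0.81164)
I(X, 5*(11 + 11))/N = (5*(11 + 11))/(-420738) = (5*22)*(-1/420738) = 110*(-1/420738) = -55/210369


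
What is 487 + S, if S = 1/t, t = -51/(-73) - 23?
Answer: 792763/1628 ≈ 486.96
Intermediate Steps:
t = -1628/73 (t = -51*(-1/73) - 23 = 51/73 - 23 = -1628/73 ≈ -22.301)
S = -73/1628 (S = 1/(-1628/73) = -73/1628 ≈ -0.044840)
487 + S = 487 - 73/1628 = 792763/1628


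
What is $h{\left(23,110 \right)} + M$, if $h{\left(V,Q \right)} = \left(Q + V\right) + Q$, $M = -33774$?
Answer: $-33531$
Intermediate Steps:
$h{\left(V,Q \right)} = V + 2 Q$
$h{\left(23,110 \right)} + M = \left(23 + 2 \cdot 110\right) - 33774 = \left(23 + 220\right) - 33774 = 243 - 33774 = -33531$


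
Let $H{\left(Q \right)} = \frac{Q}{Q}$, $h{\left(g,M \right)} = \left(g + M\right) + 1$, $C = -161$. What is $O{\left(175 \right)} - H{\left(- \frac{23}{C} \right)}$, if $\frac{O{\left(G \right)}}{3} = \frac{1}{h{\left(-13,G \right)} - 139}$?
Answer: $- \frac{7}{8} \approx -0.875$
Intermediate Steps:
$h{\left(g,M \right)} = 1 + M + g$ ($h{\left(g,M \right)} = \left(M + g\right) + 1 = 1 + M + g$)
$H{\left(Q \right)} = 1$
$O{\left(G \right)} = \frac{3}{-151 + G}$ ($O{\left(G \right)} = \frac{3}{\left(1 + G - 13\right) - 139} = \frac{3}{\left(-12 + G\right) - 139} = \frac{3}{-151 + G}$)
$O{\left(175 \right)} - H{\left(- \frac{23}{C} \right)} = \frac{3}{-151 + 175} - 1 = \frac{3}{24} - 1 = 3 \cdot \frac{1}{24} - 1 = \frac{1}{8} - 1 = - \frac{7}{8}$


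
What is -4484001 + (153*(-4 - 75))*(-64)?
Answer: -3710433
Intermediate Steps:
-4484001 + (153*(-4 - 75))*(-64) = -4484001 + (153*(-79))*(-64) = -4484001 - 12087*(-64) = -4484001 + 773568 = -3710433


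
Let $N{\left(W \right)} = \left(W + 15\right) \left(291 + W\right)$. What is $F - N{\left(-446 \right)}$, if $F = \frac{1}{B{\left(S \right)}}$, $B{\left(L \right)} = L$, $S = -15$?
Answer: $- \frac{1002076}{15} \approx -66805.0$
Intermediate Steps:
$F = - \frac{1}{15}$ ($F = \frac{1}{-15} = - \frac{1}{15} \approx -0.066667$)
$N{\left(W \right)} = \left(15 + W\right) \left(291 + W\right)$
$F - N{\left(-446 \right)} = - \frac{1}{15} - \left(4365 + \left(-446\right)^{2} + 306 \left(-446\right)\right) = - \frac{1}{15} - \left(4365 + 198916 - 136476\right) = - \frac{1}{15} - 66805 = - \frac{1002076}{15}$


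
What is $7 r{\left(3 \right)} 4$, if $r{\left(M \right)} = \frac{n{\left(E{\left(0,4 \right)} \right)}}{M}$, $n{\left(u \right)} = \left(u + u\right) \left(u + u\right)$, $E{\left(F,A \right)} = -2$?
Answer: $\frac{448}{3} \approx 149.33$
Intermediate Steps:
$n{\left(u \right)} = 4 u^{2}$ ($n{\left(u \right)} = 2 u 2 u = 4 u^{2}$)
$r{\left(M \right)} = \frac{16}{M}$ ($r{\left(M \right)} = \frac{4 \left(-2\right)^{2}}{M} = \frac{4 \cdot 4}{M} = \frac{16}{M}$)
$7 r{\left(3 \right)} 4 = 7 \cdot \frac{16}{3} \cdot 4 = \frac{112}{3} \cdot 4 = \frac{448}{3}$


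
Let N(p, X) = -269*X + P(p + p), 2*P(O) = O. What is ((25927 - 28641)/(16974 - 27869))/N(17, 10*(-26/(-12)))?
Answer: -177/4129205 ≈ -4.2865e-5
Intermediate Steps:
P(O) = O/2
N(p, X) = p - 269*X (N(p, X) = -269*X + (p + p)/2 = -269*X + (2*p)/2 = -269*X + p = p - 269*X)
((25927 - 28641)/(16974 - 27869))/N(17, 10*(-26/(-12))) = ((25927 - 28641)/(16974 - 27869))/(17 - 2690*(-26/(-12))) = (-2714/(-10895))/(17 - 2690*(-26*(-1/12))) = (-2714*(-1/10895))/(17 - 2690*13/6) = 2714/(10895*(17 - 269*65/3)) = 2714/(10895*(17 - 17485/3)) = 2714/(10895*(-17434/3)) = (2714/10895)*(-3/17434) = -177/4129205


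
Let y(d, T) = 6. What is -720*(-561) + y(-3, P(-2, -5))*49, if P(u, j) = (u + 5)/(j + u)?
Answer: 404214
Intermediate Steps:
P(u, j) = (5 + u)/(j + u)
-720*(-561) + y(-3, P(-2, -5))*49 = -720*(-561) + 6*49 = 403920 + 294 = 404214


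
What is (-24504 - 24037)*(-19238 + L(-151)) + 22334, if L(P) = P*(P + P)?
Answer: -1279712590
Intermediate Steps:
L(P) = 2*P**2 (L(P) = P*(2*P) = 2*P**2)
(-24504 - 24037)*(-19238 + L(-151)) + 22334 = (-24504 - 24037)*(-19238 + 2*(-151)**2) + 22334 = -48541*(-19238 + 2*22801) + 22334 = -48541*(-19238 + 45602) + 22334 = -48541*26364 + 22334 = -1279734924 + 22334 = -1279712590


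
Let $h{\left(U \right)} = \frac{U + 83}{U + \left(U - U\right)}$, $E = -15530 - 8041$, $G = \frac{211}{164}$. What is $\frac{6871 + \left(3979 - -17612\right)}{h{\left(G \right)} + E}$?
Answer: $- \frac{3002741}{2479829} \approx -1.2109$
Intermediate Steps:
$G = \frac{211}{164}$ ($G = 211 \cdot \frac{1}{164} = \frac{211}{164} \approx 1.2866$)
$E = -23571$
$h{\left(U \right)} = \frac{83 + U}{U}$ ($h{\left(U \right)} = \frac{83 + U}{U + 0} = \frac{83 + U}{U}$)
$\frac{6871 + \left(3979 - -17612\right)}{h{\left(G \right)} + E} = \frac{6871 + \left(3979 - -17612\right)}{\frac{83 + \frac{211}{164}}{\frac{211}{164}} - 23571} = \frac{6871 + \left(3979 + 17612\right)}{\frac{164}{211} \cdot \frac{13823}{164} - 23571} = \frac{6871 + 21591}{\frac{13823}{211} - 23571} = \frac{28462}{- \frac{4959658}{211}} = 28462 \left(- \frac{211}{4959658}\right) = - \frac{3002741}{2479829}$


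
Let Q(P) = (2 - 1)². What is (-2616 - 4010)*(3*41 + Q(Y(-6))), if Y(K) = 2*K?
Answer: -821624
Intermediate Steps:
Q(P) = 1 (Q(P) = 1² = 1)
(-2616 - 4010)*(3*41 + Q(Y(-6))) = (-2616 - 4010)*(3*41 + 1) = -6626*(123 + 1) = -6626*124 = -821624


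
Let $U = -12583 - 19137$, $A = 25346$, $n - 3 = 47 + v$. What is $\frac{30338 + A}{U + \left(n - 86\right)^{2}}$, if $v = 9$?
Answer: $- \frac{55684}{30991} \approx -1.7968$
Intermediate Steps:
$n = 59$ ($n = 3 + \left(47 + 9\right) = 3 + 56 = 59$)
$U = -31720$ ($U = -12583 - 19137 = -31720$)
$\frac{30338 + A}{U + \left(n - 86\right)^{2}} = \frac{30338 + 25346}{-31720 + \left(59 - 86\right)^{2}} = \frac{55684}{-31720 + \left(-27\right)^{2}} = \frac{55684}{-31720 + 729} = \frac{55684}{-30991} = 55684 \left(- \frac{1}{30991}\right) = - \frac{55684}{30991}$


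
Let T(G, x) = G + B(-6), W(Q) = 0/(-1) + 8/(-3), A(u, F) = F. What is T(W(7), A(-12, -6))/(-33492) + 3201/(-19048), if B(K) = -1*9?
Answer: -80239249/478466712 ≈ -0.16770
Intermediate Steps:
B(K) = -9
W(Q) = -8/3 (W(Q) = 0*(-1) + 8*(-⅓) = 0 - 8/3 = -8/3)
T(G, x) = -9 + G (T(G, x) = G - 9 = -9 + G)
T(W(7), A(-12, -6))/(-33492) + 3201/(-19048) = (-9 - 8/3)/(-33492) + 3201/(-19048) = -35/3*(-1/33492) + 3201*(-1/19048) = 35/100476 - 3201/19048 = -80239249/478466712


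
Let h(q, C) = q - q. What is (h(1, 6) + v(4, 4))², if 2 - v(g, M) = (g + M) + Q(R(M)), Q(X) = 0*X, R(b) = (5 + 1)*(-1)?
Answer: 36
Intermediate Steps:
R(b) = -6 (R(b) = 6*(-1) = -6)
h(q, C) = 0
Q(X) = 0
v(g, M) = 2 - M - g (v(g, M) = 2 - ((g + M) + 0) = 2 - ((M + g) + 0) = 2 - (M + g) = 2 + (-M - g) = 2 - M - g)
(h(1, 6) + v(4, 4))² = (0 + (2 - 1*4 - 1*4))² = (0 + (2 - 4 - 4))² = (0 - 6)² = (-6)² = 36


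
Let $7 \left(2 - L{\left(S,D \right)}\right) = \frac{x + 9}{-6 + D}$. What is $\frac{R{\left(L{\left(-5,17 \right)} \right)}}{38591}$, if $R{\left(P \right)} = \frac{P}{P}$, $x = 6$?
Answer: $\frac{1}{38591} \approx 2.5913 \cdot 10^{-5}$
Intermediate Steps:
$L{\left(S,D \right)} = 2 - \frac{15}{7 \left(-6 + D\right)}$ ($L{\left(S,D \right)} = 2 - \frac{\left(6 + 9\right) \frac{1}{-6 + D}}{7} = 2 - \frac{15 \frac{1}{-6 + D}}{7} = 2 - \frac{15}{7 \left(-6 + D\right)}$)
$R{\left(P \right)} = 1$
$\frac{R{\left(L{\left(-5,17 \right)} \right)}}{38591} = 1 \cdot \frac{1}{38591} = \frac{1}{38591}$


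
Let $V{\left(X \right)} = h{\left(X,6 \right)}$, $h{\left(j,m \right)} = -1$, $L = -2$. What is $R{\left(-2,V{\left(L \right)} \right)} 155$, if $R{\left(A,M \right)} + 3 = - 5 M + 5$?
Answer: $1085$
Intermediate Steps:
$V{\left(X \right)} = -1$
$R{\left(A,M \right)} = 2 - 5 M$ ($R{\left(A,M \right)} = -3 - \left(-5 + 5 M\right) = 2 - 5 M$)
$R{\left(-2,V{\left(L \right)} \right)} 155 = \left(2 - -5\right) 155 = \left(2 + 5\right) 155 = 7 \cdot 155 = 1085$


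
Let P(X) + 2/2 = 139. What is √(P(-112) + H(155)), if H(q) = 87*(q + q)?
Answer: 6*√753 ≈ 164.65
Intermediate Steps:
H(q) = 174*q (H(q) = 87*(2*q) = 174*q)
P(X) = 138 (P(X) = -1 + 139 = 138)
√(P(-112) + H(155)) = √(138 + 174*155) = √(138 + 26970) = √27108 = 6*√753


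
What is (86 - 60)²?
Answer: 676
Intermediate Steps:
(86 - 60)² = 26² = 676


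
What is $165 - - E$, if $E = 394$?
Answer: $559$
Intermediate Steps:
$165 - - E = 165 - \left(-1\right) 394 = 165 - -394 = 165 + 394 = 559$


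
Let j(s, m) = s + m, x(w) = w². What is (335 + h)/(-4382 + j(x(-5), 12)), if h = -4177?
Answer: 3842/4345 ≈ 0.88423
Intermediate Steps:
j(s, m) = m + s
(335 + h)/(-4382 + j(x(-5), 12)) = (335 - 4177)/(-4382 + (12 + (-5)²)) = -3842/(-4382 + (12 + 25)) = -3842/(-4382 + 37) = -3842/(-4345) = -3842*(-1/4345) = 3842/4345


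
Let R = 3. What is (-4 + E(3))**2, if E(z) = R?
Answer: 1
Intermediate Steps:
E(z) = 3
(-4 + E(3))**2 = (-4 + 3)**2 = (-1)**2 = 1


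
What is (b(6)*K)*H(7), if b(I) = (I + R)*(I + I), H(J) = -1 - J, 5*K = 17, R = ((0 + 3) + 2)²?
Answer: -50592/5 ≈ -10118.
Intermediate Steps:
R = 25 (R = (3 + 2)² = 5² = 25)
K = 17/5 (K = (⅕)*17 = 17/5 ≈ 3.4000)
b(I) = 2*I*(25 + I) (b(I) = (I + 25)*(I + I) = (25 + I)*(2*I) = 2*I*(25 + I))
(b(6)*K)*H(7) = ((2*6*(25 + 6))*(17/5))*(-1 - 1*7) = ((2*6*31)*(17/5))*(-1 - 7) = (372*(17/5))*(-8) = (6324/5)*(-8) = -50592/5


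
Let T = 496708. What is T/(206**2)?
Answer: 124177/10609 ≈ 11.705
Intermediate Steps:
T/(206**2) = 496708/(206**2) = 496708/42436 = 496708*(1/42436) = 124177/10609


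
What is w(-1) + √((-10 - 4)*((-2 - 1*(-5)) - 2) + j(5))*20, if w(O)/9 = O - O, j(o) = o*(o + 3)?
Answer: 20*√26 ≈ 101.98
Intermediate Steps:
j(o) = o*(3 + o)
w(O) = 0 (w(O) = 9*(O - O) = 9*0 = 0)
w(-1) + √((-10 - 4)*((-2 - 1*(-5)) - 2) + j(5))*20 = 0 + √((-10 - 4)*((-2 - 1*(-5)) - 2) + 5*(3 + 5))*20 = 0 + √(-14*((-2 + 5) - 2) + 5*8)*20 = 0 + √(-14*(3 - 2) + 40)*20 = 0 + √(-14*1 + 40)*20 = 0 + √(-14 + 40)*20 = 0 + √26*20 = 0 + 20*√26 = 20*√26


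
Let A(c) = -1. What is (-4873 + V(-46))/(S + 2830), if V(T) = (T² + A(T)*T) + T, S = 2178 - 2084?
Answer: -2757/2924 ≈ -0.94289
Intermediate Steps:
S = 94
V(T) = T² (V(T) = (T² - T) + T = T²)
(-4873 + V(-46))/(S + 2830) = (-4873 + (-46)²)/(94 + 2830) = (-4873 + 2116)/2924 = -2757*1/2924 = -2757/2924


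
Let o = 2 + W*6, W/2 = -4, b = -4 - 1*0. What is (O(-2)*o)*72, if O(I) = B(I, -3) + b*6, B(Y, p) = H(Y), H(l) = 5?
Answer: 62928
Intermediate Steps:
B(Y, p) = 5
b = -4 (b = -4 + 0 = -4)
W = -8 (W = 2*(-4) = -8)
O(I) = -19 (O(I) = 5 - 4*6 = 5 - 24 = -19)
o = -46 (o = 2 - 8*6 = 2 - 48 = -46)
(O(-2)*o)*72 = -19*(-46)*72 = 874*72 = 62928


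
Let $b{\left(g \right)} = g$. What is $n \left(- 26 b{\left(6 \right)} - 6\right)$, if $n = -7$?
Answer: $1134$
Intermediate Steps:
$n \left(- 26 b{\left(6 \right)} - 6\right) = - 7 \left(\left(-26\right) 6 - 6\right) = - 7 \left(-156 - 6\right) = \left(-7\right) \left(-162\right) = 1134$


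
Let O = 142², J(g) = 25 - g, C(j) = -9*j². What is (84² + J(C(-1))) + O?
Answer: 27254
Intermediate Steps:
O = 20164
(84² + J(C(-1))) + O = (84² + (25 - (-9)*(-1)²)) + 20164 = (7056 + (25 - (-9))) + 20164 = (7056 + (25 - 1*(-9))) + 20164 = (7056 + (25 + 9)) + 20164 = (7056 + 34) + 20164 = 7090 + 20164 = 27254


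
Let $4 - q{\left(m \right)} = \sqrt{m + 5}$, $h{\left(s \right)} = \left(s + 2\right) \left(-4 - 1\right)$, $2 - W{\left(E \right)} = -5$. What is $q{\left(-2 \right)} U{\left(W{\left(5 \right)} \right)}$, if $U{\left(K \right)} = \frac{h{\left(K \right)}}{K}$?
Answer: $- \frac{180}{7} + \frac{45 \sqrt{3}}{7} \approx -14.58$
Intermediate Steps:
$W{\left(E \right)} = 7$ ($W{\left(E \right)} = 2 - -5 = 2 + 5 = 7$)
$h{\left(s \right)} = -10 - 5 s$ ($h{\left(s \right)} = \left(2 + s\right) \left(-5\right) = -10 - 5 s$)
$q{\left(m \right)} = 4 - \sqrt{5 + m}$ ($q{\left(m \right)} = 4 - \sqrt{m + 5} = 4 - \sqrt{5 + m}$)
$U{\left(K \right)} = \frac{-10 - 5 K}{K}$
$q{\left(-2 \right)} U{\left(W{\left(5 \right)} \right)} = \left(4 - \sqrt{5 - 2}\right) \left(-5 - \frac{10}{7}\right) = \left(4 - \sqrt{3}\right) \left(-5 - \frac{10}{7}\right) = \left(4 - \sqrt{3}\right) \left(- \frac{45}{7}\right) = - \frac{180}{7} + \frac{45 \sqrt{3}}{7}$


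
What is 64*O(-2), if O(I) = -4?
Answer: -256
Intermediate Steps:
64*O(-2) = 64*(-4) = -256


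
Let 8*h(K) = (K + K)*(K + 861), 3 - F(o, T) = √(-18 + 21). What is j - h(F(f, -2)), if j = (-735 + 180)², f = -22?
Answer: 1229505/4 + 867*√3/4 ≈ 3.0775e+5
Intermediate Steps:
F(o, T) = 3 - √3 (F(o, T) = 3 - √(-18 + 21) = 3 - √3)
h(K) = K*(861 + K)/4 (h(K) = ((K + K)*(K + 861))/8 = ((2*K)*(861 + K))/8 = (2*K*(861 + K))/8 = K*(861 + K)/4)
j = 308025 (j = (-555)² = 308025)
j - h(F(f, -2)) = 308025 - (3 - √3)*(861 + (3 - √3))/4 = 308025 - (3 - √3)*(864 - √3)/4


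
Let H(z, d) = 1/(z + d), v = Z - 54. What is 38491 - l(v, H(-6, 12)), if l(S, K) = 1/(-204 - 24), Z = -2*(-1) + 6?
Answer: 8775949/228 ≈ 38491.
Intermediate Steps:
Z = 8 (Z = 2 + 6 = 8)
v = -46 (v = 8 - 54 = -46)
H(z, d) = 1/(d + z)
l(S, K) = -1/228 (l(S, K) = 1/(-228) = -1/228)
38491 - l(v, H(-6, 12)) = 38491 - 1*(-1/228) = 38491 + 1/228 = 8775949/228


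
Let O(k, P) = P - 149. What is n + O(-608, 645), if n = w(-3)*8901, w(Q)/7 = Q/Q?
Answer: 62803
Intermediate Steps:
w(Q) = 7 (w(Q) = 7*(Q/Q) = 7*1 = 7)
n = 62307 (n = 7*8901 = 62307)
O(k, P) = -149 + P
n + O(-608, 645) = 62307 + (-149 + 645) = 62307 + 496 = 62803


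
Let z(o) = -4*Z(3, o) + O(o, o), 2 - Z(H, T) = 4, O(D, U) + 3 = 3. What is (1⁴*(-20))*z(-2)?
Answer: -160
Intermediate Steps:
O(D, U) = 0 (O(D, U) = -3 + 3 = 0)
Z(H, T) = -2 (Z(H, T) = 2 - 1*4 = 2 - 4 = -2)
z(o) = 8 (z(o) = -4*(-2) + 0 = 8 + 0 = 8)
(1⁴*(-20))*z(-2) = (1⁴*(-20))*8 = (1*(-20))*8 = -20*8 = -160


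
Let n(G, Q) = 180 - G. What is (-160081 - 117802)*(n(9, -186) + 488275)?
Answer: -135730839818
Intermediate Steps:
(-160081 - 117802)*(n(9, -186) + 488275) = (-160081 - 117802)*((180 - 1*9) + 488275) = -277883*((180 - 9) + 488275) = -277883*(171 + 488275) = -277883*488446 = -135730839818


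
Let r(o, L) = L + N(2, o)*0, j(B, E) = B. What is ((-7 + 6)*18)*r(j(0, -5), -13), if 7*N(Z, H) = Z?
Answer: 234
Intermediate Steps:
N(Z, H) = Z/7
r(o, L) = L (r(o, L) = L + ((⅐)*2)*0 = L + (2/7)*0 = L + 0 = L)
((-7 + 6)*18)*r(j(0, -5), -13) = ((-7 + 6)*18)*(-13) = -1*18*(-13) = -18*(-13) = 234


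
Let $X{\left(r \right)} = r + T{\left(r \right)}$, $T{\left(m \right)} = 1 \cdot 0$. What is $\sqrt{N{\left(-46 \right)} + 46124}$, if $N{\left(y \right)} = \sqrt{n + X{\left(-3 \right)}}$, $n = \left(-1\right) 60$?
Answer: $\sqrt{46124 + 3 i \sqrt{7}} \approx 214.76 + 0.018 i$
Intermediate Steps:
$T{\left(m \right)} = 0$
$n = -60$
$X{\left(r \right)} = r$ ($X{\left(r \right)} = r + 0 = r$)
$N{\left(y \right)} = 3 i \sqrt{7}$ ($N{\left(y \right)} = \sqrt{-60 - 3} = \sqrt{-63} = 3 i \sqrt{7}$)
$\sqrt{N{\left(-46 \right)} + 46124} = \sqrt{3 i \sqrt{7} + 46124} = \sqrt{46124 + 3 i \sqrt{7}}$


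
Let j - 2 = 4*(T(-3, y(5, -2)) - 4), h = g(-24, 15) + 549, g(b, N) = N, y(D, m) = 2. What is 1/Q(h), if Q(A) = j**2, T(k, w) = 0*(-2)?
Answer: 1/196 ≈ 0.0051020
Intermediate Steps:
T(k, w) = 0
h = 564 (h = 15 + 549 = 564)
j = -14 (j = 2 + 4*(0 - 4) = 2 + 4*(-4) = 2 - 16 = -14)
Q(A) = 196 (Q(A) = (-14)**2 = 196)
1/Q(h) = 1/196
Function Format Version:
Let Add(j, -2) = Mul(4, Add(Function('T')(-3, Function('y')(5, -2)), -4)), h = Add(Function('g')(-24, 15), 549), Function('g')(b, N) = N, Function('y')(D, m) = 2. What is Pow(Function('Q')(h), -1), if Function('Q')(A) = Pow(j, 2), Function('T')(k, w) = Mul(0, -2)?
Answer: Rational(1, 196) ≈ 0.0051020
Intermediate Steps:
Function('T')(k, w) = 0
h = 564 (h = Add(15, 549) = 564)
j = -14 (j = Add(2, Mul(4, Add(0, -4))) = Add(2, Mul(4, -4)) = Add(2, -16) = -14)
Function('Q')(A) = 196 (Function('Q')(A) = Pow(-14, 2) = 196)
Pow(Function('Q')(h), -1) = Pow(196, -1) = Rational(1, 196)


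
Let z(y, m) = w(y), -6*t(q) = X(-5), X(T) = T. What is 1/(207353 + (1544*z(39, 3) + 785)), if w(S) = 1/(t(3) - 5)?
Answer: 25/5194186 ≈ 4.8131e-6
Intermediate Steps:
t(q) = 5/6 (t(q) = -1/6*(-5) = 5/6)
w(S) = -6/25 (w(S) = 1/(5/6 - 5) = 1/(-25/6) = -6/25)
z(y, m) = -6/25
1/(207353 + (1544*z(39, 3) + 785)) = 1/(207353 + (1544*(-6/25) + 785)) = 1/(207353 + (-9264/25 + 785)) = 1/(207353 + 10361/25) = 1/(5194186/25) = 25/5194186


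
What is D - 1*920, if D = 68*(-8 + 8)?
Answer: -920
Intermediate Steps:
D = 0 (D = 68*0 = 0)
D - 1*920 = 0 - 1*920 = 0 - 920 = -920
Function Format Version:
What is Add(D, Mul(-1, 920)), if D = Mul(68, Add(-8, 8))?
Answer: -920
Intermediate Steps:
D = 0 (D = Mul(68, 0) = 0)
Add(D, Mul(-1, 920)) = Add(0, Mul(-1, 920)) = Add(0, -920) = -920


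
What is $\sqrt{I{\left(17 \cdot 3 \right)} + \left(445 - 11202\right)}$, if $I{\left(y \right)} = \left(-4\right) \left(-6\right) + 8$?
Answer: $5 i \sqrt{429} \approx 103.56 i$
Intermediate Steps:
$I{\left(y \right)} = 32$ ($I{\left(y \right)} = 24 + 8 = 32$)
$\sqrt{I{\left(17 \cdot 3 \right)} + \left(445 - 11202\right)} = \sqrt{32 + \left(445 - 11202\right)} = \sqrt{32 - 10757} = \sqrt{-10725} = 5 i \sqrt{429}$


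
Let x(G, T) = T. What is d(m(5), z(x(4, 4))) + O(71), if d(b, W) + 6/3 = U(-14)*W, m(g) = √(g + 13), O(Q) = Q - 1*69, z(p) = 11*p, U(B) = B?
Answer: -616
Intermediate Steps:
O(Q) = -69 + Q (O(Q) = Q - 69 = -69 + Q)
m(g) = √(13 + g)
d(b, W) = -2 - 14*W
d(m(5), z(x(4, 4))) + O(71) = (-2 - 154*4) + (-69 + 71) = (-2 - 14*44) + 2 = (-2 - 616) + 2 = -618 + 2 = -616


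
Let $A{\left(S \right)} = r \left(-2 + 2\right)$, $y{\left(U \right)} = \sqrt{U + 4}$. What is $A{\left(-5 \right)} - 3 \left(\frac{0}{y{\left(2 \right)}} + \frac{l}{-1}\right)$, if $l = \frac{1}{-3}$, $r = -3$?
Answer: $-1$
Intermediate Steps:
$y{\left(U \right)} = \sqrt{4 + U}$
$l = - \frac{1}{3} \approx -0.33333$
$A{\left(S \right)} = 0$ ($A{\left(S \right)} = - 3 \left(-2 + 2\right) = \left(-3\right) 0 = 0$)
$A{\left(-5 \right)} - 3 \left(\frac{0}{y{\left(2 \right)}} + \frac{l}{-1}\right) = 0 - 3 \left(\frac{0}{\sqrt{4 + 2}} - \frac{1}{3 \left(-1\right)}\right) = 0 - 3 \left(\frac{0}{\sqrt{6}} - - \frac{1}{3}\right) = 0 - 3 \left(0 \frac{\sqrt{6}}{6} + \frac{1}{3}\right) = 0 - 3 \left(0 + \frac{1}{3}\right) = 0 - 1 = -1$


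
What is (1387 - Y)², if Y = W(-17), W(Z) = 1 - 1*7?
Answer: 1940449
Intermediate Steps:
W(Z) = -6 (W(Z) = 1 - 7 = -6)
Y = -6
(1387 - Y)² = (1387 - 1*(-6))² = (1387 + 6)² = 1393² = 1940449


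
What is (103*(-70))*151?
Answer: -1088710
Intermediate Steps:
(103*(-70))*151 = -7210*151 = -1088710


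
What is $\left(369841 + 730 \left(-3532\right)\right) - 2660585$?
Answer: $-4869104$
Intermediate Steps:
$\left(369841 + 730 \left(-3532\right)\right) - 2660585 = \left(369841 - 2578360\right) - 2660585 = -2208519 - 2660585 = -4869104$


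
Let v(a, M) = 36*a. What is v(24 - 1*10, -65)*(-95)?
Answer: -47880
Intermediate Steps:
v(24 - 1*10, -65)*(-95) = (36*(24 - 1*10))*(-95) = (36*(24 - 10))*(-95) = (36*14)*(-95) = 504*(-95) = -47880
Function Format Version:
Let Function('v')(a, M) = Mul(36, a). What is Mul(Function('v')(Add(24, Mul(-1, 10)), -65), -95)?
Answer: -47880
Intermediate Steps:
Mul(Function('v')(Add(24, Mul(-1, 10)), -65), -95) = Mul(Mul(36, Add(24, Mul(-1, 10))), -95) = Mul(Mul(36, Add(24, -10)), -95) = Mul(Mul(36, 14), -95) = Mul(504, -95) = -47880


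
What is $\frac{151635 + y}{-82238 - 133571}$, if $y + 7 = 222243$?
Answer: $- \frac{373871}{215809} \approx -1.7324$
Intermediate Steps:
$y = 222236$ ($y = -7 + 222243 = 222236$)
$\frac{151635 + y}{-82238 - 133571} = \frac{151635 + 222236}{-82238 - 133571} = \frac{373871}{-215809} = 373871 \left(- \frac{1}{215809}\right) = - \frac{373871}{215809}$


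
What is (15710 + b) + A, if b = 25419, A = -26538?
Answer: 14591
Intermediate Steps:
(15710 + b) + A = (15710 + 25419) - 26538 = 41129 - 26538 = 14591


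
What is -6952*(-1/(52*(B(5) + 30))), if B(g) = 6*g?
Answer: 869/390 ≈ 2.2282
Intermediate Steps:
-6952*(-1/(52*(B(5) + 30))) = -6952*(-1/(52*(6*5 + 30))) = -6952*(-1/(52*(30 + 30))) = -6952/((-52*60)) = -6952/(-3120) = -6952*(-1/3120) = 869/390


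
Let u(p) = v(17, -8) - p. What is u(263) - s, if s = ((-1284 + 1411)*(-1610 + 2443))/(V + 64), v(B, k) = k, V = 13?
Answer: -18094/11 ≈ -1644.9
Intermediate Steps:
s = 15113/11 (s = ((-1284 + 1411)*(-1610 + 2443))/(13 + 64) = (127*833)/77 = 105791*(1/77) = 15113/11 ≈ 1373.9)
u(p) = -8 - p
u(263) - s = (-8 - 1*263) - 1*15113/11 = (-8 - 263) - 15113/11 = -271 - 15113/11 = -18094/11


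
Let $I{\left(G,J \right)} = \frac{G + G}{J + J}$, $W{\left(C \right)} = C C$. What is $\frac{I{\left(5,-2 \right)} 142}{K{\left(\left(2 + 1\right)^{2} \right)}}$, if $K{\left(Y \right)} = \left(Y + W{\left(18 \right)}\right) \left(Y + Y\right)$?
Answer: $- \frac{355}{5994} \approx -0.059226$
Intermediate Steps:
$W{\left(C \right)} = C^{2}$
$I{\left(G,J \right)} = \frac{G}{J}$ ($I{\left(G,J \right)} = \frac{2 G}{2 J} = 2 G \frac{1}{2 J} = \frac{G}{J}$)
$K{\left(Y \right)} = 2 Y \left(324 + Y\right)$ ($K{\left(Y \right)} = \left(Y + 18^{2}\right) \left(Y + Y\right) = \left(Y + 324\right) 2 Y = \left(324 + Y\right) 2 Y = 2 Y \left(324 + Y\right)$)
$\frac{I{\left(5,-2 \right)} 142}{K{\left(\left(2 + 1\right)^{2} \right)}} = \frac{\frac{5}{-2} \cdot 142}{2 \left(2 + 1\right)^{2} \left(324 + \left(2 + 1\right)^{2}\right)} = \frac{5 \left(- \frac{1}{2}\right) 142}{2 \cdot 3^{2} \left(324 + 3^{2}\right)} = \frac{\left(- \frac{5}{2}\right) 142}{2 \cdot 9 \left(324 + 9\right)} = - \frac{355}{2 \cdot 9 \cdot 333} = - \frac{355}{5994}$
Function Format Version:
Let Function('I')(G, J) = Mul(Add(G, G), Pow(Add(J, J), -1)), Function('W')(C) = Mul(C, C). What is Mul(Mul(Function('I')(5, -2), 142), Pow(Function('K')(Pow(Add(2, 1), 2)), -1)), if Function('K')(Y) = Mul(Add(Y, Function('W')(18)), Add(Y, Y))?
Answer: Rational(-355, 5994) ≈ -0.059226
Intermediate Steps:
Function('W')(C) = Pow(C, 2)
Function('I')(G, J) = Mul(G, Pow(J, -1)) (Function('I')(G, J) = Mul(Mul(2, G), Pow(Mul(2, J), -1)) = Mul(Mul(2, G), Mul(Rational(1, 2), Pow(J, -1))) = Mul(G, Pow(J, -1)))
Function('K')(Y) = Mul(2, Y, Add(324, Y)) (Function('K')(Y) = Mul(Add(Y, Pow(18, 2)), Add(Y, Y)) = Mul(Add(Y, 324), Mul(2, Y)) = Mul(Add(324, Y), Mul(2, Y)) = Mul(2, Y, Add(324, Y)))
Mul(Mul(Function('I')(5, -2), 142), Pow(Function('K')(Pow(Add(2, 1), 2)), -1)) = Mul(Mul(Mul(5, Pow(-2, -1)), 142), Pow(Mul(2, Pow(Add(2, 1), 2), Add(324, Pow(Add(2, 1), 2))), -1)) = Mul(Mul(Mul(5, Rational(-1, 2)), 142), Pow(Mul(2, Pow(3, 2), Add(324, Pow(3, 2))), -1)) = Mul(Mul(Rational(-5, 2), 142), Pow(Mul(2, 9, Add(324, 9)), -1)) = Mul(-355, Pow(Mul(2, 9, 333), -1)) = Mul(-355, Pow(5994, -1)) = Mul(-355, Rational(1, 5994)) = Rational(-355, 5994)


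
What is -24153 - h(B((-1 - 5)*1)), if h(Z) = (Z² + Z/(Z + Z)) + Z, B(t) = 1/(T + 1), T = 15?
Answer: -6183313/256 ≈ -24154.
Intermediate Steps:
B(t) = 1/16 (B(t) = 1/(15 + 1) = 1/16)
h(Z) = ½ + Z + Z² (h(Z) = (Z² + Z/((2*Z))) + Z = (Z² + (1/(2*Z))*Z) + Z = (Z² + ½) + Z = (½ + Z²) + Z = ½ + Z + Z²)
-24153 - h(B((-1 - 5)*1)) = -24153 - (½ + 1/16 + (1/16)²) = -24153 - (½ + 1/16 + 1/256) = -24153 - 1*145/256 = -24153 - 145/256 = -6183313/256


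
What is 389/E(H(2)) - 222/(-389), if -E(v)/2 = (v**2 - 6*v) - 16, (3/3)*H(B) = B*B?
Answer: 161977/18672 ≈ 8.6749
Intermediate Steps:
H(B) = B**2 (H(B) = B*B = B**2)
E(v) = 32 - 2*v**2 + 12*v (E(v) = -2*((v**2 - 6*v) - 16) = -2*(-16 + v**2 - 6*v) = 32 - 2*v**2 + 12*v)
389/E(H(2)) - 222/(-389) = 389/(32 - 2*(2**2)**2 + 12*2**2) - 222/(-389) = 389/(32 - 2*4**2 + 12*4) - 222*(-1/389) = 389/(32 - 2*16 + 48) + 222/389 = 389/(32 - 32 + 48) + 222/389 = 389/48 + 222/389 = 161977/18672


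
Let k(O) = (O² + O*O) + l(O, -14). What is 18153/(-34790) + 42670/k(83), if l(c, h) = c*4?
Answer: 7225591/2887570 ≈ 2.5023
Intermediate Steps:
l(c, h) = 4*c
k(O) = 2*O² + 4*O (k(O) = (O² + O*O) + 4*O = (O² + O²) + 4*O = 2*O² + 4*O)
18153/(-34790) + 42670/k(83) = 18153/(-34790) + 42670/((2*83*(2 + 83))) = 18153*(-1/34790) + 42670/((2*83*85)) = -18153/34790 + 42670/14110 = -18153/34790 + 42670*(1/14110) = -18153/34790 + 251/83 = 7225591/2887570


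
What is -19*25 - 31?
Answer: -506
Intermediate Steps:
-19*25 - 31 = -475 - 31 = -506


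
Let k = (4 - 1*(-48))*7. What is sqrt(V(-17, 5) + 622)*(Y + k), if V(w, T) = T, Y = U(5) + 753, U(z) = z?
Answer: 1122*sqrt(627) ≈ 28095.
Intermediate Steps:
k = 364 (k = (4 + 48)*7 = 52*7 = 364)
Y = 758 (Y = 5 + 753 = 758)
sqrt(V(-17, 5) + 622)*(Y + k) = sqrt(5 + 622)*(758 + 364) = sqrt(627)*1122 = 1122*sqrt(627)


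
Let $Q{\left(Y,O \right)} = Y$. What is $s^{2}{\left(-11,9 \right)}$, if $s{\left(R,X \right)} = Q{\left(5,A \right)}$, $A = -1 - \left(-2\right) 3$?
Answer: $25$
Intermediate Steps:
$A = 5$ ($A = -1 - -6 = -1 + 6 = 5$)
$s{\left(R,X \right)} = 5$
$s^{2}{\left(-11,9 \right)} = 5^{2} = 25$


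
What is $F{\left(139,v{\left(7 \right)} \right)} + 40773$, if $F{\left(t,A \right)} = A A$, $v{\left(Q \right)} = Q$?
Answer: $40822$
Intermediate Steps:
$F{\left(t,A \right)} = A^{2}$
$F{\left(139,v{\left(7 \right)} \right)} + 40773 = 7^{2} + 40773 = 49 + 40773 = 40822$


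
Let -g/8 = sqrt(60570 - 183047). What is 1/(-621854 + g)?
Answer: I/(2*(-310927*I + 4*sqrt(122477))) ≈ -1.6081e-6 + 7.2399e-9*I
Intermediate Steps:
g = -8*I*sqrt(122477) (g = -8*sqrt(60570 - 183047) = -8*I*sqrt(122477) ≈ -2799.7*I)
1/(-621854 + g) = 1/(-621854 - 8*I*sqrt(122477))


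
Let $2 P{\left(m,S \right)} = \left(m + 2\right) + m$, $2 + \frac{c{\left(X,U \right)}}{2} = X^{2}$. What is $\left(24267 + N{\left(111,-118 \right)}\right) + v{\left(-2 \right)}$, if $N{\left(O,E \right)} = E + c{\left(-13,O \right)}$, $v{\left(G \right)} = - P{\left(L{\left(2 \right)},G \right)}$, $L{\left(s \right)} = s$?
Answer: $24480$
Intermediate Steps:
$c{\left(X,U \right)} = -4 + 2 X^{2}$
$P{\left(m,S \right)} = 1 + m$ ($P{\left(m,S \right)} = \frac{\left(m + 2\right) + m}{2} = \frac{\left(2 + m\right) + m}{2} = \frac{2 + 2 m}{2} = 1 + m$)
$v{\left(G \right)} = -3$ ($v{\left(G \right)} = - (1 + 2) = \left(-1\right) 3 = -3$)
$N{\left(O,E \right)} = 334 + E$ ($N{\left(O,E \right)} = E - \left(4 - 2 \left(-13\right)^{2}\right) = E + \left(-4 + 2 \cdot 169\right) = E + \left(-4 + 338\right) = E + 334 = 334 + E$)
$\left(24267 + N{\left(111,-118 \right)}\right) + v{\left(-2 \right)} = \left(24267 + \left(334 - 118\right)\right) - 3 = \left(24267 + 216\right) - 3 = 24483 - 3 = 24480$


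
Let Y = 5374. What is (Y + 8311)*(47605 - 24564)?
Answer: 315316085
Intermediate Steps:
(Y + 8311)*(47605 - 24564) = (5374 + 8311)*(47605 - 24564) = 13685*23041 = 315316085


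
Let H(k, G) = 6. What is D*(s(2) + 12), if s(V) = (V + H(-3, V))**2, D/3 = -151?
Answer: -34428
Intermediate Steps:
D = -453 (D = 3*(-151) = -453)
s(V) = (6 + V)**2 (s(V) = (V + 6)**2 = (6 + V)**2)
D*(s(2) + 12) = -453*((6 + 2)**2 + 12) = -453*(8**2 + 12) = -453*(64 + 12) = -453*76 = -34428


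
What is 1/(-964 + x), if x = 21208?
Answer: 1/20244 ≈ 4.9397e-5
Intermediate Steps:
1/(-964 + x) = 1/(-964 + 21208) = 1/20244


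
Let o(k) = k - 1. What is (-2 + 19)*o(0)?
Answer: -17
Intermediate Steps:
o(k) = -1 + k
(-2 + 19)*o(0) = (-2 + 19)*(-1 + 0) = 17*(-1) = -17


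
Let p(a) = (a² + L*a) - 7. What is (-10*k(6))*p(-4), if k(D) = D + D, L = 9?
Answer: 3240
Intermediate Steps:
k(D) = 2*D
p(a) = -7 + a² + 9*a (p(a) = (a² + 9*a) - 7 = -7 + a² + 9*a)
(-10*k(6))*p(-4) = (-20*6)*(-7 + (-4)² + 9*(-4)) = (-10*12)*(-7 + 16 - 36) = -120*(-27) = 3240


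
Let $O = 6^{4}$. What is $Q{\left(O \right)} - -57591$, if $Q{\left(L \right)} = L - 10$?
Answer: $58877$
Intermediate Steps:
$O = 1296$
$Q{\left(L \right)} = -10 + L$
$Q{\left(O \right)} - -57591 = \left(-10 + 1296\right) - -57591 = 1286 + 57591 = 58877$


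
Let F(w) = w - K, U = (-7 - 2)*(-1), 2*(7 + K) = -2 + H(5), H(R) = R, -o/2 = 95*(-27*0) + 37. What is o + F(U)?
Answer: -119/2 ≈ -59.500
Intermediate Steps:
o = -74 (o = -2*(95*(-27*0) + 37) = -2*(95*0 + 37) = -2*(0 + 37) = -2*37 = -74)
K = -11/2 (K = -7 + (-2 + 5)/2 = -7 + (½)*3 = -7 + 3/2 = -11/2 ≈ -5.5000)
U = 9 (U = -9*(-1) = 9)
F(w) = 11/2 + w (F(w) = w - 1*(-11/2) = w + 11/2 = 11/2 + w)
o + F(U) = -74 + (11/2 + 9) = -74 + 29/2 = -119/2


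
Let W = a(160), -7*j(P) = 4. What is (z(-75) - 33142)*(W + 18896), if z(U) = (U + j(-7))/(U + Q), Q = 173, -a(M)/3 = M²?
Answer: 94035851976/49 ≈ 1.9191e+9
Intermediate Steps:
j(P) = -4/7 (j(P) = -⅐*4 = -4/7)
a(M) = -3*M²
W = -76800 (W = -3*160² = -3*25600 = -76800)
z(U) = (-4/7 + U)/(173 + U) (z(U) = (U - 4/7)/(U + 173) = (-4/7 + U)/(173 + U))
(z(-75) - 33142)*(W + 18896) = ((-4/7 - 75)/(173 - 75) - 33142)*(-76800 + 18896) = (-529/7/98 - 33142)*(-57904) = ((1/98)*(-529/7) - 33142)*(-57904) = (-529/686 - 33142)*(-57904) = -22735941/686*(-57904) = 94035851976/49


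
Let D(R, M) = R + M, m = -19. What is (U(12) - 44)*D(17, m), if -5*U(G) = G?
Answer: 464/5 ≈ 92.800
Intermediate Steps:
U(G) = -G/5
D(R, M) = M + R
(U(12) - 44)*D(17, m) = (-1/5*12 - 44)*(-19 + 17) = (-12/5 - 44)*(-2) = -232/5*(-2) = 464/5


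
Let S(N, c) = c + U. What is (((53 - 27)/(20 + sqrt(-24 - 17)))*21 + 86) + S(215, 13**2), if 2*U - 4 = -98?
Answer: 4888/21 - 26*I*sqrt(41)/21 ≈ 232.76 - 7.9277*I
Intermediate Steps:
U = -47 (U = 2 + (1/2)*(-98) = 2 - 49 = -47)
S(N, c) = -47 + c (S(N, c) = c - 47 = -47 + c)
(((53 - 27)/(20 + sqrt(-24 - 17)))*21 + 86) + S(215, 13**2) = (((53 - 27)/(20 + sqrt(-24 - 17)))*21 + 86) + (-47 + 13**2) = ((26/(20 + sqrt(-41)))*21 + 86) + (-47 + 169) = ((26/(20 + I*sqrt(41)))*21 + 86) + 122 = (546/(20 + I*sqrt(41)) + 86) + 122 = (86 + 546/(20 + I*sqrt(41))) + 122 = 208 + 546/(20 + I*sqrt(41))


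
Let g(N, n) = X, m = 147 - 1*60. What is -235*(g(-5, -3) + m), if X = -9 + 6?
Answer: -19740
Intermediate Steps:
X = -3
m = 87 (m = 147 - 60 = 87)
g(N, n) = -3
-235*(g(-5, -3) + m) = -235*(-3 + 87) = -235*84 = -19740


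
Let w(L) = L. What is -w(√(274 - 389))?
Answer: -I*√115 ≈ -10.724*I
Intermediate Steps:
-w(√(274 - 389)) = -√(274 - 389) = -√(-115) = -I*√115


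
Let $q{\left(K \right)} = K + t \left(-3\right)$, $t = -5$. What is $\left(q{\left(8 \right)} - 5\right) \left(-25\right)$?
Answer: $-450$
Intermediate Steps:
$q{\left(K \right)} = 15 + K$ ($q{\left(K \right)} = K - -15 = K + 15 = 15 + K$)
$\left(q{\left(8 \right)} - 5\right) \left(-25\right) = \left(\left(15 + 8\right) - 5\right) \left(-25\right) = \left(23 - 5\right) \left(-25\right) = 18 \left(-25\right) = -450$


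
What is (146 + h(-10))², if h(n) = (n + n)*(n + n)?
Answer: 298116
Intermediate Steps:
h(n) = 4*n² (h(n) = (2*n)*(2*n) = 4*n²)
(146 + h(-10))² = (146 + 4*(-10)²)² = (146 + 4*100)² = (146 + 400)² = 546² = 298116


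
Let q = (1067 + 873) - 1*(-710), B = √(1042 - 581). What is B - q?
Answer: -2650 + √461 ≈ -2628.5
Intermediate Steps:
B = √461 ≈ 21.471
q = 2650 (q = 1940 + 710 = 2650)
B - q = √461 - 1*2650 = √461 - 2650 = -2650 + √461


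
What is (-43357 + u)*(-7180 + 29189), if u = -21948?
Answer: -1437297745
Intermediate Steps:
(-43357 + u)*(-7180 + 29189) = (-43357 - 21948)*(-7180 + 29189) = -65305*22009 = -1437297745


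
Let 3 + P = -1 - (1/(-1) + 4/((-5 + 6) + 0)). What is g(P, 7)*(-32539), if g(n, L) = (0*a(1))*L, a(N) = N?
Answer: 0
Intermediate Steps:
P = -7 (P = -3 + (-1 - (1/(-1) + 4/((-5 + 6) + 0))) = -3 + (-1 - (1*(-1) + 4/(1 + 0))) = -3 + (-1 - (-1 + 4/1)) = -3 + (-1 - (-1 + 4*1)) = -3 + (-1 - (-1 + 4)) = -3 + (-1 - 1*3) = -3 + (-1 - 3) = -3 - 4 = -7)
g(n, L) = 0 (g(n, L) = (0*1)*L = 0*L = 0)
g(P, 7)*(-32539) = 0*(-32539) = 0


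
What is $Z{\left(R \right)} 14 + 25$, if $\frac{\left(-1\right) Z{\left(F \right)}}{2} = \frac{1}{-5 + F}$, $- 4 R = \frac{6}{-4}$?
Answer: $\frac{1149}{37} \approx 31.054$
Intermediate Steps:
$R = \frac{3}{8}$ ($R = - \frac{6 \frac{1}{-4}}{4} = - \frac{6 \left(- \frac{1}{4}\right)}{4} = \left(- \frac{1}{4}\right) \left(- \frac{3}{2}\right) = \frac{3}{8} \approx 0.375$)
$Z{\left(F \right)} = - \frac{2}{-5 + F}$
$Z{\left(R \right)} 14 + 25 = - \frac{2}{-5 + \frac{3}{8}} \cdot 14 + 25 = - \frac{2}{- \frac{37}{8}} \cdot 14 + 25 = \left(-2\right) \left(- \frac{8}{37}\right) 14 + 25 = \frac{16}{37} \cdot 14 + 25 = \frac{224}{37} + 25 = \frac{1149}{37}$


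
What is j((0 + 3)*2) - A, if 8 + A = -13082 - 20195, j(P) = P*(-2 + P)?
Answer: 33309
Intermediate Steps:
A = -33285 (A = -8 + (-13082 - 20195) = -8 - 33277 = -33285)
j((0 + 3)*2) - A = ((0 + 3)*2)*(-2 + (0 + 3)*2) - 1*(-33285) = (3*2)*(-2 + 3*2) + 33285 = 6*(-2 + 6) + 33285 = 6*4 + 33285 = 24 + 33285 = 33309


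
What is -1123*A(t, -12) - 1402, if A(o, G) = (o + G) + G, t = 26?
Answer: -3648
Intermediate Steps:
A(o, G) = o + 2*G (A(o, G) = (G + o) + G = o + 2*G)
-1123*A(t, -12) - 1402 = -1123*(26 + 2*(-12)) - 1402 = -1123*(26 - 24) - 1402 = -1123*2 - 1402 = -2246 - 1402 = -3648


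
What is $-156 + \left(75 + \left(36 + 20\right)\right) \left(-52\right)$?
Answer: $-6968$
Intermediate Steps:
$-156 + \left(75 + \left(36 + 20\right)\right) \left(-52\right) = -156 + \left(75 + 56\right) \left(-52\right) = -156 + 131 \left(-52\right) = -156 - 6812 = -6968$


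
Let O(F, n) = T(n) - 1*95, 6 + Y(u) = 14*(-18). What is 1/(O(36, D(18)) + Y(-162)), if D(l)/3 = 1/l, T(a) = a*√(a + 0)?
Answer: -76248/26915543 - 6*√6/26915543 ≈ -0.0028334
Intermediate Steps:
T(a) = a^(3/2) (T(a) = a*√a = a^(3/2))
D(l) = 3/l
Y(u) = -258 (Y(u) = -6 + 14*(-18) = -6 - 252 = -258)
O(F, n) = -95 + n^(3/2) (O(F, n) = n^(3/2) - 1*95 = n^(3/2) - 95 = -95 + n^(3/2))
1/(O(36, D(18)) + Y(-162)) = 1/((-95 + (3/18)^(3/2)) - 258) = 1/((-95 + (3*(1/18))^(3/2)) - 258) = 1/((-95 + (⅙)^(3/2)) - 258) = 1/((-95 + √6/36) - 258) = 1/(-353 + √6/36)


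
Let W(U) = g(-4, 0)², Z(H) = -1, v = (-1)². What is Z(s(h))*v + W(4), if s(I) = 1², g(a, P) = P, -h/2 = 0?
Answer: -1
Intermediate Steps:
h = 0 (h = -2*0 = 0)
v = 1
s(I) = 1
W(U) = 0 (W(U) = 0² = 0)
Z(s(h))*v + W(4) = -1*1 + 0 = -1 + 0 = -1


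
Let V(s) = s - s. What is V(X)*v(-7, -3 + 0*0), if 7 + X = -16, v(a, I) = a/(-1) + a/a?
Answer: 0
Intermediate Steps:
v(a, I) = 1 - a (v(a, I) = a*(-1) + 1 = -a + 1 = 1 - a)
X = -23 (X = -7 - 16 = -23)
V(s) = 0
V(X)*v(-7, -3 + 0*0) = 0*(1 - 1*(-7)) = 0*(1 + 7) = 0*8 = 0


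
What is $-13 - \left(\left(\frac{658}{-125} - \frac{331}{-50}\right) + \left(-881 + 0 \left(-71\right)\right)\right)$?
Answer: $\frac{216661}{250} \approx 866.64$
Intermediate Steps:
$-13 - \left(\left(\frac{658}{-125} - \frac{331}{-50}\right) + \left(-881 + 0 \left(-71\right)\right)\right) = -13 - \left(\left(658 \left(- \frac{1}{125}\right) - - \frac{331}{50}\right) + \left(-881 + 0\right)\right) = -13 - \left(\left(- \frac{658}{125} + \frac{331}{50}\right) - 881\right) = -13 - \left(\frac{339}{250} - 881\right) = -13 - - \frac{219911}{250} = -13 + \frac{219911}{250} = \frac{216661}{250}$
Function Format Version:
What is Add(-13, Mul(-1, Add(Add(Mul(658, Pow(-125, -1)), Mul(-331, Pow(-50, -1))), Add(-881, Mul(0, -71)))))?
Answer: Rational(216661, 250) ≈ 866.64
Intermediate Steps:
Add(-13, Mul(-1, Add(Add(Mul(658, Pow(-125, -1)), Mul(-331, Pow(-50, -1))), Add(-881, Mul(0, -71))))) = Add(-13, Mul(-1, Add(Add(Mul(658, Rational(-1, 125)), Mul(-331, Rational(-1, 50))), Add(-881, 0)))) = Add(-13, Mul(-1, Add(Add(Rational(-658, 125), Rational(331, 50)), -881))) = Add(-13, Mul(-1, Add(Rational(339, 250), -881))) = Add(-13, Mul(-1, Rational(-219911, 250))) = Add(-13, Rational(219911, 250)) = Rational(216661, 250)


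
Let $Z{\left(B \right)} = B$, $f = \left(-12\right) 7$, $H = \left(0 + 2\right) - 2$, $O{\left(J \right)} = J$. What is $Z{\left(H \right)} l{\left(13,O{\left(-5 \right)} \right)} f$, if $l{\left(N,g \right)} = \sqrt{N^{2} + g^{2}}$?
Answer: $0$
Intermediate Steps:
$H = 0$ ($H = 2 - 2 = 0$)
$f = -84$
$Z{\left(H \right)} l{\left(13,O{\left(-5 \right)} \right)} f = 0 \sqrt{13^{2} + \left(-5\right)^{2}} \left(-84\right) = 0 \sqrt{169 + 25} \left(-84\right) = 0 \sqrt{194} \left(-84\right) = 0 \left(-84\right) = 0$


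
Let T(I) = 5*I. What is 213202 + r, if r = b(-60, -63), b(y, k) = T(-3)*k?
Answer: 214147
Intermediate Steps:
b(y, k) = -15*k (b(y, k) = (5*(-3))*k = -15*k)
r = 945 (r = -15*(-63) = 945)
213202 + r = 213202 + 945 = 214147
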